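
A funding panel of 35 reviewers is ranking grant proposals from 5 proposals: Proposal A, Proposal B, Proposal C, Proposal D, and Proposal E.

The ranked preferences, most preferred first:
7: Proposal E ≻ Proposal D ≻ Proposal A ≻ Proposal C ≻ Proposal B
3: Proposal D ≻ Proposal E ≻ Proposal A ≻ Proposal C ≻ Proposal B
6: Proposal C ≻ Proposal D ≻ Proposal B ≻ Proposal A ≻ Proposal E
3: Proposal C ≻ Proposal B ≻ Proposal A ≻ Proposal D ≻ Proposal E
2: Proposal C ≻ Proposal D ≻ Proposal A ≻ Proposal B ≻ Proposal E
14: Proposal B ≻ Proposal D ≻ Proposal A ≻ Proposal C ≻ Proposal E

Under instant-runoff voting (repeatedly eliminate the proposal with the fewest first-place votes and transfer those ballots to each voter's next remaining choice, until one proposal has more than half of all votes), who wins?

Proposal C

Round 1: Proposal A 0, Proposal B 14, Proposal C 11, Proposal D 3, Proposal E 7. Proposal A eliminated.
Round 2: Proposal B 14, Proposal C 11, Proposal D 3, Proposal E 7. Proposal D eliminated.
Round 3: Proposal B 14, Proposal C 11, Proposal E 10. Proposal E eliminated.
Round 4: Proposal B 14, Proposal C 21. Proposal C has a majority (≥18).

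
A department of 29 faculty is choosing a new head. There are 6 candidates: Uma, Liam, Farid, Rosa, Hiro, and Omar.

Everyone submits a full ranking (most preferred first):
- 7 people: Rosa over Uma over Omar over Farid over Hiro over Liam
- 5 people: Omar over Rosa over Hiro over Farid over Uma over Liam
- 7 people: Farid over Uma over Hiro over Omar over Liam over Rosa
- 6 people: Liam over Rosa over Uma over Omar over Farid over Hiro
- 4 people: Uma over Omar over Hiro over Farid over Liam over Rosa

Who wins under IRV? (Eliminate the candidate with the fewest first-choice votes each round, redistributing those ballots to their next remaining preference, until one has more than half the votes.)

Omar

Round 1: Uma 4, Liam 6, Farid 7, Rosa 7, Hiro 0, Omar 5. Hiro eliminated.
Round 2: Uma 4, Liam 6, Farid 7, Rosa 7, Omar 5. Uma eliminated.
Round 3: Liam 6, Farid 7, Rosa 7, Omar 9. Liam eliminated.
Round 4: Farid 7, Rosa 13, Omar 9. Farid eliminated.
Round 5: Rosa 13, Omar 16. Omar has a majority (≥15).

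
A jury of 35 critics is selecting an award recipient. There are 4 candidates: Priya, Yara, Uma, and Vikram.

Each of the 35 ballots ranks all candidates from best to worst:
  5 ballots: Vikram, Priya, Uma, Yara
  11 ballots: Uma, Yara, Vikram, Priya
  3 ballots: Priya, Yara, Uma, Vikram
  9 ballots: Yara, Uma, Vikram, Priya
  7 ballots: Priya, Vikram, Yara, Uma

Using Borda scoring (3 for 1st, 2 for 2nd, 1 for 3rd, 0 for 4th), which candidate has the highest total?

Priya: 5×2 + 11×0 + 3×3 + 9×0 + 7×3 = 40
Yara: 5×0 + 11×2 + 3×2 + 9×3 + 7×1 = 62
Uma: 5×1 + 11×3 + 3×1 + 9×2 + 7×0 = 59
Vikram: 5×3 + 11×1 + 3×0 + 9×1 + 7×2 = 49

Yara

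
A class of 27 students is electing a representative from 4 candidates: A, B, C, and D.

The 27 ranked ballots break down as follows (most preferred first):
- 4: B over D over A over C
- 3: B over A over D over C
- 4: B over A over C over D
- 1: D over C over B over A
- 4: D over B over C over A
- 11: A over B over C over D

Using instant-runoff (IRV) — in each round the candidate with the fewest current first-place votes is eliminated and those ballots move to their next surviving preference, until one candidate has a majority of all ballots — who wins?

B

Round 1: A 11, B 11, C 0, D 5. C eliminated.
Round 2: A 11, B 11, D 5. D eliminated.
Round 3: A 11, B 16. B has a majority (≥14).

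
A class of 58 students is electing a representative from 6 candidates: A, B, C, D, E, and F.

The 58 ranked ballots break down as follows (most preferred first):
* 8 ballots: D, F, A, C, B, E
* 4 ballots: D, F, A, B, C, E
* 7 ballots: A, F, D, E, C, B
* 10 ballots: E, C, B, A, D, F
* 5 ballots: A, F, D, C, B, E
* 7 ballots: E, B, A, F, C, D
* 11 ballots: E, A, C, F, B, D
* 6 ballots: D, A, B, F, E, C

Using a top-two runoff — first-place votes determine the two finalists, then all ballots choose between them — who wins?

D

Round 1 first-place votes: A 12, B 0, C 0, D 18, E 28, F 0. E and D advance.
Runoff: E is ranked above D on 28 ballots, D above E on 30.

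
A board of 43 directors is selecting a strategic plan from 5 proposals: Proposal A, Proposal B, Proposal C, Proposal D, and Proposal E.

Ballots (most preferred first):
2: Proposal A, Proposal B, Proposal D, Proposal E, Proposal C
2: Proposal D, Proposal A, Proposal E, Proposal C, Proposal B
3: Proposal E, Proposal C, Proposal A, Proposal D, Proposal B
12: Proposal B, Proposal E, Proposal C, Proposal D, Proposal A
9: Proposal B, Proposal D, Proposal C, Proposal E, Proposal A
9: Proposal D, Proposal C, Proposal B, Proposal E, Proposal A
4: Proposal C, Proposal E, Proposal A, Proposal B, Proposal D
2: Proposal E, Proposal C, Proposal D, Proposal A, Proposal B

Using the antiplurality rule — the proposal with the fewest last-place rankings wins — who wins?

Last-place votes: Proposal A 30, Proposal B 7, Proposal C 2, Proposal D 4, Proposal E 0.

Proposal E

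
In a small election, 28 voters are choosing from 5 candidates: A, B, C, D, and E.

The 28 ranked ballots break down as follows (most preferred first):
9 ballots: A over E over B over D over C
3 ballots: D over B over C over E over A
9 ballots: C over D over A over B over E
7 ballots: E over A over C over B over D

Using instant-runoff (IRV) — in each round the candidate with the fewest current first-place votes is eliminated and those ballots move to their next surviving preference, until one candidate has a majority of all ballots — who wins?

A

Round 1: A 9, B 0, C 9, D 3, E 7. B eliminated.
Round 2: A 9, C 9, D 3, E 7. D eliminated.
Round 3: A 9, C 12, E 7. E eliminated.
Round 4: A 16, C 12. A has a majority (≥15).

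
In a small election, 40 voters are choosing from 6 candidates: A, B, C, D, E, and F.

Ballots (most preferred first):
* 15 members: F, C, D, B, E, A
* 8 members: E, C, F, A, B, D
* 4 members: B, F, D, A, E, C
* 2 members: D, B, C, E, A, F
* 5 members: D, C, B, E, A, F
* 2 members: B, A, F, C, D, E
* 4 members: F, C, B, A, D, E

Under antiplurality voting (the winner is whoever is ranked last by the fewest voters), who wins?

B

Last-place votes: A 15, B 0, C 4, D 8, E 6, F 7.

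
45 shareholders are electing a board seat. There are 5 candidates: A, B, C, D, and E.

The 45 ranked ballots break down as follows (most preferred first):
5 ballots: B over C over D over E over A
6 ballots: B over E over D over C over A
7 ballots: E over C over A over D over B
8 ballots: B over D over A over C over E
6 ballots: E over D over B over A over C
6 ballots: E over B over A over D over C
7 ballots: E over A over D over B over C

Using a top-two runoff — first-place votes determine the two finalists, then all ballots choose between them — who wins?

Round 1 first-place votes: A 0, B 19, C 0, D 0, E 26. E and B advance.
Runoff: E is ranked above B on 26 ballots, B above E on 19.

E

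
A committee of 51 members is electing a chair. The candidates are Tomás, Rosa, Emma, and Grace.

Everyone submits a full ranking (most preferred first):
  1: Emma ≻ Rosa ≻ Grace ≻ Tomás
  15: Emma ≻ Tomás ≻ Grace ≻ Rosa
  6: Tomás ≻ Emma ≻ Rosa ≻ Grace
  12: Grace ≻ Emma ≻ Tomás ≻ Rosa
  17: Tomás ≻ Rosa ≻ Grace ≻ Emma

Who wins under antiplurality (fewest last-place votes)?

Last-place votes: Tomás 1, Rosa 27, Emma 17, Grace 6.

Tomás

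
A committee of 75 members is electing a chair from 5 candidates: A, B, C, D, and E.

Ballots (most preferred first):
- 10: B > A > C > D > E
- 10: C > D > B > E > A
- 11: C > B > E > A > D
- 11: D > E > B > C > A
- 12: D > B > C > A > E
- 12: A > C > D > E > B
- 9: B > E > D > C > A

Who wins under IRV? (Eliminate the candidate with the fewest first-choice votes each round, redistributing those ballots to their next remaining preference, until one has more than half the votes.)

C

Round 1: A 12, B 19, C 21, D 23, E 0. E eliminated.
Round 2: A 12, B 19, C 21, D 23. A eliminated.
Round 3: B 19, C 33, D 23. B eliminated.
Round 4: C 43, D 32. C has a majority (≥38).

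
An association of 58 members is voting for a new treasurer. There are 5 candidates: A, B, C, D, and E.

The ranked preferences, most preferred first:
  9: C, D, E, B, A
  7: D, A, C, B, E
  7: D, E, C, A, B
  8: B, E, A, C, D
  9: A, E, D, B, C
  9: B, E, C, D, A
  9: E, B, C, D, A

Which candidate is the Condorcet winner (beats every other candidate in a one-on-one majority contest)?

E vs A: 42–16
E vs B: 34–24
E vs C: 42–16
E vs D: 35–23
E beats every other candidate.

E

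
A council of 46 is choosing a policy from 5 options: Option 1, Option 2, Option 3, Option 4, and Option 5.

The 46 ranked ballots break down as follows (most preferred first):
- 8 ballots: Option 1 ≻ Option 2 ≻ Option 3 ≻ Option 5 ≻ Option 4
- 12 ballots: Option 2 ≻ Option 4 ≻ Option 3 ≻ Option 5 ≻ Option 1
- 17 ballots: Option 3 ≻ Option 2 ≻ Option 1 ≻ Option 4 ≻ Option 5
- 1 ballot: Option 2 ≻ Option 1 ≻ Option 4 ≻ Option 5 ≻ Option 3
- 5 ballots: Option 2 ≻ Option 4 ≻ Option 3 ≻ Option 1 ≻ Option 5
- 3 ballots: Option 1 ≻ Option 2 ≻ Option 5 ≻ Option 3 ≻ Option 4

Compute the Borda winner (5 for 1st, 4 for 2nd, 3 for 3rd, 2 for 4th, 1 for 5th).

Option 1: 8×5 + 12×1 + 17×3 + 1×4 + 5×2 + 3×5 = 132
Option 2: 8×4 + 12×5 + 17×4 + 1×5 + 5×5 + 3×4 = 202
Option 3: 8×3 + 12×3 + 17×5 + 1×1 + 5×3 + 3×2 = 167
Option 4: 8×1 + 12×4 + 17×2 + 1×3 + 5×4 + 3×1 = 116
Option 5: 8×2 + 12×2 + 17×1 + 1×2 + 5×1 + 3×3 = 73

Option 2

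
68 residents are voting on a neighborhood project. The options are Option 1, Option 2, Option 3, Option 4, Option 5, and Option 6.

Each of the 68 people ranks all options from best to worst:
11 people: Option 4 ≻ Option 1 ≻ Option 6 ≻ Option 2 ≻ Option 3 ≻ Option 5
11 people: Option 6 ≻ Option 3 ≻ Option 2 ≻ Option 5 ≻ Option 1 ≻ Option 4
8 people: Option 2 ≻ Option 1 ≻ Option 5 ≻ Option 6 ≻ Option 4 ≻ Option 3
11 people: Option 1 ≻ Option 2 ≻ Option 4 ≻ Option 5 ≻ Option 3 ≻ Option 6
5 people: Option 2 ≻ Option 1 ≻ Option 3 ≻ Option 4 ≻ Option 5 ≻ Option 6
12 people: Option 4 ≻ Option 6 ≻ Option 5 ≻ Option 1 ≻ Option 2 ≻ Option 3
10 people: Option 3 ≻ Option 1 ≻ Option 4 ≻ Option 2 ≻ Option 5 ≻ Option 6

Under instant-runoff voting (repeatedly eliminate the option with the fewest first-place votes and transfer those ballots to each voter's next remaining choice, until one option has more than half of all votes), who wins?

Option 2

Round 1: Option 1 11, Option 2 13, Option 3 10, Option 4 23, Option 5 0, Option 6 11. Option 5 eliminated.
Round 2: Option 1 11, Option 2 13, Option 3 10, Option 4 23, Option 6 11. Option 3 eliminated.
Round 3: Option 1 21, Option 2 13, Option 4 23, Option 6 11. Option 6 eliminated.
Round 4: Option 1 21, Option 2 24, Option 4 23. Option 1 eliminated.
Round 5: Option 2 35, Option 4 33. Option 2 has a majority (≥35).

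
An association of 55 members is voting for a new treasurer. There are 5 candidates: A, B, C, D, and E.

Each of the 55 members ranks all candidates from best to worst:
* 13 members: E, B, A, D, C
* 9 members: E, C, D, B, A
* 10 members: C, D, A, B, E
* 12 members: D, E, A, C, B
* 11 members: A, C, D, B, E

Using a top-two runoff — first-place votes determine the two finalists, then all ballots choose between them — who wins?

Round 1 first-place votes: A 11, B 0, C 10, D 12, E 22. E and D advance.
Runoff: E is ranked above D on 22 ballots, D above E on 33.

D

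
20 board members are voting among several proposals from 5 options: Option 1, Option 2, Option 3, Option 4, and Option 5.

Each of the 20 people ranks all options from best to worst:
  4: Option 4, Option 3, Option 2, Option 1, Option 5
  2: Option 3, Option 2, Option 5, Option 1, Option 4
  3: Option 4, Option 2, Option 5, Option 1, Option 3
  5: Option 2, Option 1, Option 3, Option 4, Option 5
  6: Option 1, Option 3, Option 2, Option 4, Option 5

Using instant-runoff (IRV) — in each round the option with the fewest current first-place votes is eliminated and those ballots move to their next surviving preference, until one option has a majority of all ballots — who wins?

Round 1: Option 1 6, Option 2 5, Option 3 2, Option 4 7, Option 5 0. Option 5 eliminated.
Round 2: Option 1 6, Option 2 5, Option 3 2, Option 4 7. Option 3 eliminated.
Round 3: Option 1 6, Option 2 7, Option 4 7. Option 1 eliminated.
Round 4: Option 2 13, Option 4 7. Option 2 has a majority (≥11).

Option 2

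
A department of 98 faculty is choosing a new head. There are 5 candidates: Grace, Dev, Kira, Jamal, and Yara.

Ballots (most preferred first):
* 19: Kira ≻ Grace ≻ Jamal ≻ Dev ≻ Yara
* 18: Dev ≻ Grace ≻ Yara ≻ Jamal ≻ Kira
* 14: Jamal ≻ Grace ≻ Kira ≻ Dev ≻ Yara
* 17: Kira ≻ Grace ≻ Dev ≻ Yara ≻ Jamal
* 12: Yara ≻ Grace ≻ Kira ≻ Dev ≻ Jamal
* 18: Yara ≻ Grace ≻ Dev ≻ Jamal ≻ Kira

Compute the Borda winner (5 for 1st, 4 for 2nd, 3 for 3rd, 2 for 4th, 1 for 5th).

Grace: 19×4 + 18×4 + 14×4 + 17×4 + 12×4 + 18×4 = 392
Dev: 19×2 + 18×5 + 14×2 + 17×3 + 12×2 + 18×3 = 285
Kira: 19×5 + 18×1 + 14×3 + 17×5 + 12×3 + 18×1 = 294
Jamal: 19×3 + 18×2 + 14×5 + 17×1 + 12×1 + 18×2 = 228
Yara: 19×1 + 18×3 + 14×1 + 17×2 + 12×5 + 18×5 = 271

Grace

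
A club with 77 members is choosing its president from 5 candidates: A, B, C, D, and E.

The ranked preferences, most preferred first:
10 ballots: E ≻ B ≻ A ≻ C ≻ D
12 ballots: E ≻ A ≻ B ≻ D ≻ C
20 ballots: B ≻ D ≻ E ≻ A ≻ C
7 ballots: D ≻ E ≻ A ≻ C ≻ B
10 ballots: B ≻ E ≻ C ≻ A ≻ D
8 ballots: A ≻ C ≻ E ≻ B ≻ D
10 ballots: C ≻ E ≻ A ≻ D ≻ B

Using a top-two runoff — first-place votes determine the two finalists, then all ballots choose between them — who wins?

Round 1 first-place votes: A 8, B 30, C 10, D 7, E 22. B and E advance.
Runoff: B is ranked above E on 30 ballots, E above B on 47.

E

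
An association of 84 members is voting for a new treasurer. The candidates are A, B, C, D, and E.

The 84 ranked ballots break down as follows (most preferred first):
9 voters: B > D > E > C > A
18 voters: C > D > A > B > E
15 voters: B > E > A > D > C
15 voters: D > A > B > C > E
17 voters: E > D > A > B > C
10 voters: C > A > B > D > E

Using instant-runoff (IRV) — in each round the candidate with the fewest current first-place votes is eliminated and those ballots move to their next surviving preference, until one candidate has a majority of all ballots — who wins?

B

Round 1: A 0, B 24, C 28, D 15, E 17. A eliminated.
Round 2: B 24, C 28, D 15, E 17. D eliminated.
Round 3: B 39, C 28, E 17. E eliminated.
Round 4: B 56, C 28. B has a majority (≥43).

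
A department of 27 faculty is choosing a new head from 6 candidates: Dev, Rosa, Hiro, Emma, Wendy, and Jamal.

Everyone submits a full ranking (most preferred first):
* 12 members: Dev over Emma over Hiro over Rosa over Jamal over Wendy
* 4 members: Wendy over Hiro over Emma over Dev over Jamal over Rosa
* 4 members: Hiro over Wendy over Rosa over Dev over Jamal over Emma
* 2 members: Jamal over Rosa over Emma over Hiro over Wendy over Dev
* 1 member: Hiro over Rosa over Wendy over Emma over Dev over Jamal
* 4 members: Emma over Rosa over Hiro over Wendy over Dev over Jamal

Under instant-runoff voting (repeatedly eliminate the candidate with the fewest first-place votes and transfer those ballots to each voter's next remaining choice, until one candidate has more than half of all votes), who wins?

Hiro

Round 1: Dev 12, Rosa 0, Hiro 5, Emma 4, Wendy 4, Jamal 2. Rosa eliminated.
Round 2: Dev 12, Hiro 5, Emma 4, Wendy 4, Jamal 2. Jamal eliminated.
Round 3: Dev 12, Hiro 5, Emma 6, Wendy 4. Wendy eliminated.
Round 4: Dev 12, Hiro 9, Emma 6. Emma eliminated.
Round 5: Dev 12, Hiro 15. Hiro has a majority (≥14).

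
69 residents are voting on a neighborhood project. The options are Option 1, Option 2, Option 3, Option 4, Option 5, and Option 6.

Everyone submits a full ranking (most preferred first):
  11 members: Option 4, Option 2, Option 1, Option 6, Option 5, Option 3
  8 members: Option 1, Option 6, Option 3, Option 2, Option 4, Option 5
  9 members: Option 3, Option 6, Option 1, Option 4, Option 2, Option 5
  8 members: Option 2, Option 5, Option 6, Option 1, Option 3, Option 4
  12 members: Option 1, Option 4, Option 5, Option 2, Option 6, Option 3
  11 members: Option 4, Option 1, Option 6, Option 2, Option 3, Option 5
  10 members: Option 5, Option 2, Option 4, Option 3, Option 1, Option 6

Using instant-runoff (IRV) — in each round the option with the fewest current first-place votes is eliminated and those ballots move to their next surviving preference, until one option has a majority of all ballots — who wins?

Round 1: Option 1 20, Option 2 8, Option 3 9, Option 4 22, Option 5 10, Option 6 0. Option 6 eliminated.
Round 2: Option 1 20, Option 2 8, Option 3 9, Option 4 22, Option 5 10. Option 2 eliminated.
Round 3: Option 1 20, Option 3 9, Option 4 22, Option 5 18. Option 3 eliminated.
Round 4: Option 1 29, Option 4 22, Option 5 18. Option 5 eliminated.
Round 5: Option 1 37, Option 4 32. Option 1 has a majority (≥35).

Option 1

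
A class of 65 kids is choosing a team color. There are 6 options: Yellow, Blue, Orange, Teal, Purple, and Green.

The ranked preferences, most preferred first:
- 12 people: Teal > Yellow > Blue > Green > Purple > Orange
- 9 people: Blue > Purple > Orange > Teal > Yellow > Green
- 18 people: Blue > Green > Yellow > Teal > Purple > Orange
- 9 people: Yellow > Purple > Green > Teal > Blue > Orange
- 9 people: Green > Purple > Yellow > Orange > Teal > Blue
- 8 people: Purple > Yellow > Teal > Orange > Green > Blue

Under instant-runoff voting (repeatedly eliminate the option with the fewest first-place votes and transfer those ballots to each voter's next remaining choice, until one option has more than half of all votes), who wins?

Yellow

Round 1: Yellow 9, Blue 27, Orange 0, Teal 12, Purple 8, Green 9. Orange eliminated.
Round 2: Yellow 9, Blue 27, Teal 12, Purple 8, Green 9. Purple eliminated.
Round 3: Yellow 17, Blue 27, Teal 12, Green 9. Green eliminated.
Round 4: Yellow 26, Blue 27, Teal 12. Teal eliminated.
Round 5: Yellow 38, Blue 27. Yellow has a majority (≥33).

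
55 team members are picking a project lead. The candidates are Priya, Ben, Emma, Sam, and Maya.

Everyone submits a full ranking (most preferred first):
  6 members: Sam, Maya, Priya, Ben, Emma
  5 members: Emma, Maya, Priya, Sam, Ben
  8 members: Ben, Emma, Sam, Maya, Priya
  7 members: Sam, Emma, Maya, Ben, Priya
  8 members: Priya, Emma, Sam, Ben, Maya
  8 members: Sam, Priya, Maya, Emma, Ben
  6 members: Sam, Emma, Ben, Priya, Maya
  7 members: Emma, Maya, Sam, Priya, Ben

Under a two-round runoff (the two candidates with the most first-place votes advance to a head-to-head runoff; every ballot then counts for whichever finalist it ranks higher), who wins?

Emma

Round 1 first-place votes: Priya 8, Ben 8, Emma 12, Sam 27, Maya 0. Sam and Emma advance.
Runoff: Sam is ranked above Emma on 27 ballots, Emma above Sam on 28.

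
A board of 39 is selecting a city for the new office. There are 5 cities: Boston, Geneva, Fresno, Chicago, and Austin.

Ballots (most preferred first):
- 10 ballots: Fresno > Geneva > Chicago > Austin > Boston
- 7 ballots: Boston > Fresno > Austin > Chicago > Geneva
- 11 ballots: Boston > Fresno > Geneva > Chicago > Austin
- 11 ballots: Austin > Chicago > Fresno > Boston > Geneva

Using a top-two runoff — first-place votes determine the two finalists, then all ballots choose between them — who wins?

Austin

Round 1 first-place votes: Boston 18, Geneva 0, Fresno 10, Chicago 0, Austin 11. Boston and Austin advance.
Runoff: Boston is ranked above Austin on 18 ballots, Austin above Boston on 21.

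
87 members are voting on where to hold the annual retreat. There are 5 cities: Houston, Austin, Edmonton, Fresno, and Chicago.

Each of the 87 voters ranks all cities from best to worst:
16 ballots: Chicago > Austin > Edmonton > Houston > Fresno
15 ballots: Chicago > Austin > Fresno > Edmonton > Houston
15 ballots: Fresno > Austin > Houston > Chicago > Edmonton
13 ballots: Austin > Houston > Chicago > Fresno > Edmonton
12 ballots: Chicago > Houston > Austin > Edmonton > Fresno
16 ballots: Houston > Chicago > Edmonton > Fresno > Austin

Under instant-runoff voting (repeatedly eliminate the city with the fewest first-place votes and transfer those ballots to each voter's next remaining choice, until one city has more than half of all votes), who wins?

Round 1: Houston 16, Austin 13, Edmonton 0, Fresno 15, Chicago 43. Edmonton eliminated.
Round 2: Houston 16, Austin 13, Fresno 15, Chicago 43. Austin eliminated.
Round 3: Houston 29, Fresno 15, Chicago 43. Fresno eliminated.
Round 4: Houston 44, Chicago 43. Houston has a majority (≥44).

Houston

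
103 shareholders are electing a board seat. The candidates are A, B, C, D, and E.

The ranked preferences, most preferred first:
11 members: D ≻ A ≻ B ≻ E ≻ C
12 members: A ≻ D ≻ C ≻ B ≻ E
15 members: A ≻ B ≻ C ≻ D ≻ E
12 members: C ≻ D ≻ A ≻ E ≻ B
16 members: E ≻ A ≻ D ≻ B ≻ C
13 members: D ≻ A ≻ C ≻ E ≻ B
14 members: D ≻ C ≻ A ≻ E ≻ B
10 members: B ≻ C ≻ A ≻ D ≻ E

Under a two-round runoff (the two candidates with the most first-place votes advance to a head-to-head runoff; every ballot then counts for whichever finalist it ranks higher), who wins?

Round 1 first-place votes: A 27, B 10, C 12, D 38, E 16. D and A advance.
Runoff: D is ranked above A on 50 ballots, A above D on 53.

A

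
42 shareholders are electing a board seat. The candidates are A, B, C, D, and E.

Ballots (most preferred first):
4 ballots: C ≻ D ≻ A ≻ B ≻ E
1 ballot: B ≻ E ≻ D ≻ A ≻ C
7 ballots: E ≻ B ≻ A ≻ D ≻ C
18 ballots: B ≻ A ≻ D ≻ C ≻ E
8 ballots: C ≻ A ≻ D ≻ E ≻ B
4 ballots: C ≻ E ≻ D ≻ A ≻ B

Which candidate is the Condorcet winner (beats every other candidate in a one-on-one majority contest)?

B

B vs A: 26–16
B vs C: 26–16
B vs D: 26–16
B vs E: 23–19
B beats every other candidate.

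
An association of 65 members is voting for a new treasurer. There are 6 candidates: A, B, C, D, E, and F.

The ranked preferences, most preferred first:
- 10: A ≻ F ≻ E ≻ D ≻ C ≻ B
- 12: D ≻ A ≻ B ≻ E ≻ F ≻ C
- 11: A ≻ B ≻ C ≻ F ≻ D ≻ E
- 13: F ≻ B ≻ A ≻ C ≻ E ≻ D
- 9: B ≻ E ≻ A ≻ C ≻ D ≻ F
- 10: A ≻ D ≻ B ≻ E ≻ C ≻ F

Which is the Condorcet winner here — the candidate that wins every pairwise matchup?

A

A vs B: 43–22
A vs C: 65–0
A vs D: 53–12
A vs E: 56–9
A vs F: 52–13
A beats every other candidate.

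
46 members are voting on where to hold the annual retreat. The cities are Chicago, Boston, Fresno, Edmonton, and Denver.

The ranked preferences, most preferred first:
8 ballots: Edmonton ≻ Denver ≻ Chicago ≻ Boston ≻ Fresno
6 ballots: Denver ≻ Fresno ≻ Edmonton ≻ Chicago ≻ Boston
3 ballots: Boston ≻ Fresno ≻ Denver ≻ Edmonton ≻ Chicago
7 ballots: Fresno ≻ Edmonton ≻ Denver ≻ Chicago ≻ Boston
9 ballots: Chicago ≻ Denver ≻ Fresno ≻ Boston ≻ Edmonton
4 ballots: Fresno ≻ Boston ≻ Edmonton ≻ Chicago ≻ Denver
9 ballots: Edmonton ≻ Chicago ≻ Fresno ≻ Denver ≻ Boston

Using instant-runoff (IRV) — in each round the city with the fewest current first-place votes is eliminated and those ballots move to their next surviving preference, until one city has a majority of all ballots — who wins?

Round 1: Chicago 9, Boston 3, Fresno 11, Edmonton 17, Denver 6. Boston eliminated.
Round 2: Chicago 9, Fresno 14, Edmonton 17, Denver 6. Denver eliminated.
Round 3: Chicago 9, Fresno 20, Edmonton 17. Chicago eliminated.
Round 4: Fresno 29, Edmonton 17. Fresno has a majority (≥24).

Fresno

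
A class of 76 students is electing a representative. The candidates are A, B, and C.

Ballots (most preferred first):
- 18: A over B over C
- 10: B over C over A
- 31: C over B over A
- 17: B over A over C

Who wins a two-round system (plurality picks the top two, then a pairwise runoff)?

Round 1 first-place votes: A 18, B 27, C 31. C and B advance.
Runoff: C is ranked above B on 31 ballots, B above C on 45.

B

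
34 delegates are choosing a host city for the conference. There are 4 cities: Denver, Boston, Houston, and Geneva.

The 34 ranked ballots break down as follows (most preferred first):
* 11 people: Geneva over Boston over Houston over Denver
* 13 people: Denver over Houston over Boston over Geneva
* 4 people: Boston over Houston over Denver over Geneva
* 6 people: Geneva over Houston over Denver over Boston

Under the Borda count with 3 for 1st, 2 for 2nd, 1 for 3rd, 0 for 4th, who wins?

Denver: 11×0 + 13×3 + 4×1 + 6×1 = 49
Boston: 11×2 + 13×1 + 4×3 + 6×0 = 47
Houston: 11×1 + 13×2 + 4×2 + 6×2 = 57
Geneva: 11×3 + 13×0 + 4×0 + 6×3 = 51

Houston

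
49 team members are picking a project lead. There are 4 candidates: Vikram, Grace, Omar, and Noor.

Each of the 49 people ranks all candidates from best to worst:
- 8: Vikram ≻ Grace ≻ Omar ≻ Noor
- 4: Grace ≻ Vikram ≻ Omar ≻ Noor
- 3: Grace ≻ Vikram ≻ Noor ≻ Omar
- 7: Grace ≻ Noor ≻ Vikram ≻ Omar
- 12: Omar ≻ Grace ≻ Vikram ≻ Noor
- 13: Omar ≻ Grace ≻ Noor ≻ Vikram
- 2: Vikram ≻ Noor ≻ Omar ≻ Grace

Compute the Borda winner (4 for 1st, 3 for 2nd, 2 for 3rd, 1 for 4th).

Vikram: 8×4 + 4×3 + 3×3 + 7×2 + 12×2 + 13×1 + 2×4 = 112
Grace: 8×3 + 4×4 + 3×4 + 7×4 + 12×3 + 13×3 + 2×1 = 157
Omar: 8×2 + 4×2 + 3×1 + 7×1 + 12×4 + 13×4 + 2×2 = 138
Noor: 8×1 + 4×1 + 3×2 + 7×3 + 12×1 + 13×2 + 2×3 = 83

Grace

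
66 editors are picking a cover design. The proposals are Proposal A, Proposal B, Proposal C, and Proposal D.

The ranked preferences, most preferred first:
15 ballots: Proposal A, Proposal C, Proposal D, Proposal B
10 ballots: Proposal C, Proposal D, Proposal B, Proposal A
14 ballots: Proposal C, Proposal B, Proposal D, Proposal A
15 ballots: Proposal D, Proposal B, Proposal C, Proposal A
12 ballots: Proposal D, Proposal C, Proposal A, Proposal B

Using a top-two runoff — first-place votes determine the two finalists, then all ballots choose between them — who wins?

Round 1 first-place votes: Proposal A 15, Proposal B 0, Proposal C 24, Proposal D 27. Proposal D and Proposal C advance.
Runoff: Proposal D is ranked above Proposal C on 27 ballots, Proposal C above Proposal D on 39.

Proposal C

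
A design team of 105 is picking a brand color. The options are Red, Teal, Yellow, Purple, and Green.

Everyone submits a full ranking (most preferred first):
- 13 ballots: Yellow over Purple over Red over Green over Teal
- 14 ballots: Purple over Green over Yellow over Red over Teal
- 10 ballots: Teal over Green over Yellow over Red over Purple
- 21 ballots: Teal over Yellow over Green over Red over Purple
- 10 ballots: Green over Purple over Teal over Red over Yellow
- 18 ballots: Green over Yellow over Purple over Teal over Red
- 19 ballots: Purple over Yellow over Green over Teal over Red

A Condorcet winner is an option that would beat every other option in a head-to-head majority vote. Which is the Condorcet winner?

Yellow vs Red: 95–10
Yellow vs Teal: 64–41
Yellow vs Purple: 62–43
Yellow vs Green: 53–52
Yellow beats every other option.

Yellow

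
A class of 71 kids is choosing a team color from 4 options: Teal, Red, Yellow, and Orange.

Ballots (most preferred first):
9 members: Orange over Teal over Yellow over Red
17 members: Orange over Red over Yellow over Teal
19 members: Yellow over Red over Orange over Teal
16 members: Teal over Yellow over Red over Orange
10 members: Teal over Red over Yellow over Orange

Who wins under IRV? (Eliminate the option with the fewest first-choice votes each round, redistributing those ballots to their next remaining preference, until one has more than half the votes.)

Round 1: Teal 26, Red 0, Yellow 19, Orange 26. Red eliminated.
Round 2: Teal 26, Yellow 19, Orange 26. Yellow eliminated.
Round 3: Teal 26, Orange 45. Orange has a majority (≥36).

Orange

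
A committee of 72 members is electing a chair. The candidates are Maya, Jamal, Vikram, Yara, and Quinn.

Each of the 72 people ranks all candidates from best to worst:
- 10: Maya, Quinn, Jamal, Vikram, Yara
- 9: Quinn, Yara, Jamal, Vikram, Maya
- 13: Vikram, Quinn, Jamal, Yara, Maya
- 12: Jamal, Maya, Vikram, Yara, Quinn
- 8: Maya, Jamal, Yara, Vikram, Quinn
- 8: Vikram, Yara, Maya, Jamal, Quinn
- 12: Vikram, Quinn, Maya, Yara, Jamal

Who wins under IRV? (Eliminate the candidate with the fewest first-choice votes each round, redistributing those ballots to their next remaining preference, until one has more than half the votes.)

Round 1: Maya 18, Jamal 12, Vikram 33, Yara 0, Quinn 9. Yara eliminated.
Round 2: Maya 18, Jamal 12, Vikram 33, Quinn 9. Quinn eliminated.
Round 3: Maya 18, Jamal 21, Vikram 33. Maya eliminated.
Round 4: Jamal 39, Vikram 33. Jamal has a majority (≥37).

Jamal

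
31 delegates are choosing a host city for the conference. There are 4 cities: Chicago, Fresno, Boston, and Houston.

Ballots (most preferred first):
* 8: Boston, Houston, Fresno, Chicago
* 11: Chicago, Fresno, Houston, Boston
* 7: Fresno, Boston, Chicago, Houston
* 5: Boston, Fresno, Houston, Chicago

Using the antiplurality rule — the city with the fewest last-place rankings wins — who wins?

Fresno

Last-place votes: Chicago 13, Fresno 0, Boston 11, Houston 7.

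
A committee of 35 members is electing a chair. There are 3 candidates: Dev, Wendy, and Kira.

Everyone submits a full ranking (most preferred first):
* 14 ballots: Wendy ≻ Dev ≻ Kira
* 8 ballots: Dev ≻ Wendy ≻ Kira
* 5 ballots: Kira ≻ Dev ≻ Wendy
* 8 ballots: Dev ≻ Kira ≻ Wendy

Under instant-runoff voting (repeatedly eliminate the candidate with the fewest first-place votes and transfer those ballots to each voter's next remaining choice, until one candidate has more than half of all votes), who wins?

Round 1: Dev 16, Wendy 14, Kira 5. Kira eliminated.
Round 2: Dev 21, Wendy 14. Dev has a majority (≥18).

Dev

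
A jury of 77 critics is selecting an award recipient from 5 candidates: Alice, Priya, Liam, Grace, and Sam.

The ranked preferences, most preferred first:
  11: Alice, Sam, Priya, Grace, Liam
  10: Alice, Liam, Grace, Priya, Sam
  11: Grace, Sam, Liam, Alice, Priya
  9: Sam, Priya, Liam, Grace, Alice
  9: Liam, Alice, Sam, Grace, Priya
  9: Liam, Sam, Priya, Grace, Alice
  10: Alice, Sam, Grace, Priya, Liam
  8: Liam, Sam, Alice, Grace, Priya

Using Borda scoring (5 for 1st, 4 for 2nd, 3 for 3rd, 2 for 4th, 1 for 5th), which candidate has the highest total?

Alice: 11×5 + 10×5 + 11×2 + 9×1 + 9×4 + 9×1 + 10×5 + 8×3 = 255
Priya: 11×3 + 10×2 + 11×1 + 9×4 + 9×1 + 9×3 + 10×2 + 8×1 = 164
Liam: 11×1 + 10×4 + 11×3 + 9×3 + 9×5 + 9×5 + 10×1 + 8×5 = 251
Grace: 11×2 + 10×3 + 11×5 + 9×2 + 9×2 + 9×2 + 10×3 + 8×2 = 207
Sam: 11×4 + 10×1 + 11×4 + 9×5 + 9×3 + 9×4 + 10×4 + 8×4 = 278

Sam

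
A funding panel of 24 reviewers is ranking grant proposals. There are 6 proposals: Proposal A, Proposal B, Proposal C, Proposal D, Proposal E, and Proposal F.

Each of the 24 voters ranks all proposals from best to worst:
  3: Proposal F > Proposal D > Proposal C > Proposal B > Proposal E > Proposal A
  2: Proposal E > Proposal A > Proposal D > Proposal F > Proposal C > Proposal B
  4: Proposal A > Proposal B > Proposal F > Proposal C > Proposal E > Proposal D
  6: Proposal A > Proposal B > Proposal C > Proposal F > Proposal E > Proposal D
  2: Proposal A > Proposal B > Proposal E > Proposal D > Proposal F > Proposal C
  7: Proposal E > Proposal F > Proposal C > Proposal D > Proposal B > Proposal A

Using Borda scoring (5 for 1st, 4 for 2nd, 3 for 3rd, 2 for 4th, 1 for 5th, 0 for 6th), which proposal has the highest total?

Proposal A: 3×0 + 2×4 + 4×5 + 6×5 + 2×5 + 7×0 = 68
Proposal B: 3×2 + 2×0 + 4×4 + 6×4 + 2×4 + 7×1 = 61
Proposal C: 3×3 + 2×1 + 4×2 + 6×3 + 2×0 + 7×3 = 58
Proposal D: 3×4 + 2×3 + 4×0 + 6×0 + 2×2 + 7×2 = 36
Proposal E: 3×1 + 2×5 + 4×1 + 6×1 + 2×3 + 7×5 = 64
Proposal F: 3×5 + 2×2 + 4×3 + 6×2 + 2×1 + 7×4 = 73

Proposal F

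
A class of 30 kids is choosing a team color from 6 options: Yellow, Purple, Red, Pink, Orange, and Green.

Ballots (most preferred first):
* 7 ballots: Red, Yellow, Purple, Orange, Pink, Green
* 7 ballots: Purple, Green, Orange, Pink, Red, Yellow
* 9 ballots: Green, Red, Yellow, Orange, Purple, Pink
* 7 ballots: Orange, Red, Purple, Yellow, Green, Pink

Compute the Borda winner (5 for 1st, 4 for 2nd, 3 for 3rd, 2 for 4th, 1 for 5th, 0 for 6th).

Yellow: 7×4 + 7×0 + 9×3 + 7×2 = 69
Purple: 7×3 + 7×5 + 9×1 + 7×3 = 86
Red: 7×5 + 7×1 + 9×4 + 7×4 = 106
Pink: 7×1 + 7×2 + 9×0 + 7×0 = 21
Orange: 7×2 + 7×3 + 9×2 + 7×5 = 88
Green: 7×0 + 7×4 + 9×5 + 7×1 = 80

Red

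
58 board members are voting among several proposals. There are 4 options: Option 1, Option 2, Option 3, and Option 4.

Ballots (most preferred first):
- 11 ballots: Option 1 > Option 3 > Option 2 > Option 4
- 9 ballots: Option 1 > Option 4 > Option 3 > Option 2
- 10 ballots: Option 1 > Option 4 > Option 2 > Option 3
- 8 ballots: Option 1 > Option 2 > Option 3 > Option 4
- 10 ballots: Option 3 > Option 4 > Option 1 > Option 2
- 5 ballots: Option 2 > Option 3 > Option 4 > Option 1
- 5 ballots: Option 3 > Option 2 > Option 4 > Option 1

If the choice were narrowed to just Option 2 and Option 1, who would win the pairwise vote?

Option 2 is ranked above Option 1 on 10 ballots; Option 1 above Option 2 on 48.

Option 1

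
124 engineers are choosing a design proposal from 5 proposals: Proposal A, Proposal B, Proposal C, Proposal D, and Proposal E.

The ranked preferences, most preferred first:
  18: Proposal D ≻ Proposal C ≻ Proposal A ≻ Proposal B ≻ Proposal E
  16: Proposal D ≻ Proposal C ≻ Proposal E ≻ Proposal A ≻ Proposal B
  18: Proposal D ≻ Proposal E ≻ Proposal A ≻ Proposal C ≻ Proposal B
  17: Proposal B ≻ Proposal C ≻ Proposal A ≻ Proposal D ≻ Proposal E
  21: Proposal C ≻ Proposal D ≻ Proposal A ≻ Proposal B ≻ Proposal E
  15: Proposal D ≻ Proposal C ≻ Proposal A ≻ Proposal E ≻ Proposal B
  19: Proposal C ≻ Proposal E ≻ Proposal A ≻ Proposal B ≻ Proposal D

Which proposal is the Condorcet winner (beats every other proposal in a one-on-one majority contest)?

Proposal D

Proposal D vs Proposal A: 88–36
Proposal D vs Proposal B: 88–36
Proposal D vs Proposal C: 67–57
Proposal D vs Proposal E: 105–19
Proposal D beats every other proposal.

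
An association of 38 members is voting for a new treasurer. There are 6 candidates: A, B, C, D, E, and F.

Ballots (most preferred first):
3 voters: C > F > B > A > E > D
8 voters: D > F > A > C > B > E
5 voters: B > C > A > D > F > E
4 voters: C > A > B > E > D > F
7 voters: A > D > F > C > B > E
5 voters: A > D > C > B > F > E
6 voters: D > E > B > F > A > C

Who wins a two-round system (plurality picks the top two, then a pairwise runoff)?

Round 1 first-place votes: A 12, B 5, C 7, D 14, E 0, F 0. D and A advance.
Runoff: D is ranked above A on 14 ballots, A above D on 24.

A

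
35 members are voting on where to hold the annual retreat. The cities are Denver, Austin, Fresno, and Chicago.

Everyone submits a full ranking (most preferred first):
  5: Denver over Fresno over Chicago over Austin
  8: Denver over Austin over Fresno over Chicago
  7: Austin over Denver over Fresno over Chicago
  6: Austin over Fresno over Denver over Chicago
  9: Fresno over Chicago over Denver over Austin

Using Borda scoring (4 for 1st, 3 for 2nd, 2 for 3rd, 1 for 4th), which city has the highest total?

Denver

Denver: 5×4 + 8×4 + 7×3 + 6×2 + 9×2 = 103
Austin: 5×1 + 8×3 + 7×4 + 6×4 + 9×1 = 90
Fresno: 5×3 + 8×2 + 7×2 + 6×3 + 9×4 = 99
Chicago: 5×2 + 8×1 + 7×1 + 6×1 + 9×3 = 58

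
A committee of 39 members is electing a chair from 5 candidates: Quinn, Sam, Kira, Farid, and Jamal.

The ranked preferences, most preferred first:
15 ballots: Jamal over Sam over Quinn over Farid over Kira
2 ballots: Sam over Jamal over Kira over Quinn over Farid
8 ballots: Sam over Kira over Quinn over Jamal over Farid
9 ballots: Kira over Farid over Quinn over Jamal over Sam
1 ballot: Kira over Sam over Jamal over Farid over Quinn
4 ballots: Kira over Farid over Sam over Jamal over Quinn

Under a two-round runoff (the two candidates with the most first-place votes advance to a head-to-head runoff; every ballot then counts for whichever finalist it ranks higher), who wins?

Round 1 first-place votes: Quinn 0, Sam 10, Kira 14, Farid 0, Jamal 15. Jamal and Kira advance.
Runoff: Jamal is ranked above Kira on 17 ballots, Kira above Jamal on 22.

Kira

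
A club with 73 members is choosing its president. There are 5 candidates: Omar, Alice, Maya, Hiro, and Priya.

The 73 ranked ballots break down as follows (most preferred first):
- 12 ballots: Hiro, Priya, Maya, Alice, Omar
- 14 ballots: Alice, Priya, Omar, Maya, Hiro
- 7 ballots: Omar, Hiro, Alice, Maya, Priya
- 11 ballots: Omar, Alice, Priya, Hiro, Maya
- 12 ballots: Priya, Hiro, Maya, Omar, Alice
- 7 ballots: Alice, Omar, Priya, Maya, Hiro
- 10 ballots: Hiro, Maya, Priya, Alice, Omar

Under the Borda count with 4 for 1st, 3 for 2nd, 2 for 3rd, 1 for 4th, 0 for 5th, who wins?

Priya

Omar: 12×0 + 14×2 + 7×4 + 11×4 + 12×1 + 7×3 + 10×0 = 133
Alice: 12×1 + 14×4 + 7×2 + 11×3 + 12×0 + 7×4 + 10×1 = 153
Maya: 12×2 + 14×1 + 7×1 + 11×0 + 12×2 + 7×1 + 10×3 = 106
Hiro: 12×4 + 14×0 + 7×3 + 11×1 + 12×3 + 7×0 + 10×4 = 156
Priya: 12×3 + 14×3 + 7×0 + 11×2 + 12×4 + 7×2 + 10×2 = 182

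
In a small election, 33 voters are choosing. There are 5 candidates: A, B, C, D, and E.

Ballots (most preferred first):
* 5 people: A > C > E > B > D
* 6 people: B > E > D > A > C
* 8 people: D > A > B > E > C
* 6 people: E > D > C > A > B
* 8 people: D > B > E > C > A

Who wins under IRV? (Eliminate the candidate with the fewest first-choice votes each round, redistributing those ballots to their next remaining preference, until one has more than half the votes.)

Round 1: A 5, B 6, C 0, D 16, E 6. C eliminated.
Round 2: A 5, B 6, D 16, E 6. A eliminated.
Round 3: B 6, D 16, E 11. B eliminated.
Round 4: D 16, E 17. E has a majority (≥17).

E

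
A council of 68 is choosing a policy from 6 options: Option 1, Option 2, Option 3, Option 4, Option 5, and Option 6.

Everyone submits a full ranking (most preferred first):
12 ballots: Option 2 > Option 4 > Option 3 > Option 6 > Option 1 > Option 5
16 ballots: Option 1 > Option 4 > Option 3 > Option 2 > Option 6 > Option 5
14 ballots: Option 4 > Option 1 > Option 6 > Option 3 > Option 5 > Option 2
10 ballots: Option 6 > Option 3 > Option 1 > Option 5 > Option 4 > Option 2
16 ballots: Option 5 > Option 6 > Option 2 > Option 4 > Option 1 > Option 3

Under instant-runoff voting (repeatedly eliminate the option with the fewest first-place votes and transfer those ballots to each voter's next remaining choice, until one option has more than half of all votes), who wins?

Round 1: Option 1 16, Option 2 12, Option 3 0, Option 4 14, Option 5 16, Option 6 10. Option 3 eliminated.
Round 2: Option 1 16, Option 2 12, Option 4 14, Option 5 16, Option 6 10. Option 6 eliminated.
Round 3: Option 1 26, Option 2 12, Option 4 14, Option 5 16. Option 2 eliminated.
Round 4: Option 1 26, Option 4 26, Option 5 16. Option 5 eliminated.
Round 5: Option 1 26, Option 4 42. Option 4 has a majority (≥35).

Option 4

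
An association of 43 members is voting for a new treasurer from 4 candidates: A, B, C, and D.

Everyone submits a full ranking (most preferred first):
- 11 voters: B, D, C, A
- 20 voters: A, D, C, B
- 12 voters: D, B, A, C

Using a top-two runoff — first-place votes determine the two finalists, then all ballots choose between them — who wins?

Round 1 first-place votes: A 20, B 11, C 0, D 12. A and D advance.
Runoff: A is ranked above D on 20 ballots, D above A on 23.

D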